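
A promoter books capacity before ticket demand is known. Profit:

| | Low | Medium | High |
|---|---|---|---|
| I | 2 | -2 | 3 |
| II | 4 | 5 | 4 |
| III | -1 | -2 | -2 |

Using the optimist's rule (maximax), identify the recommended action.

II

Row maxima: I=3, II=5, III=-1
Best best-case = 5 → II.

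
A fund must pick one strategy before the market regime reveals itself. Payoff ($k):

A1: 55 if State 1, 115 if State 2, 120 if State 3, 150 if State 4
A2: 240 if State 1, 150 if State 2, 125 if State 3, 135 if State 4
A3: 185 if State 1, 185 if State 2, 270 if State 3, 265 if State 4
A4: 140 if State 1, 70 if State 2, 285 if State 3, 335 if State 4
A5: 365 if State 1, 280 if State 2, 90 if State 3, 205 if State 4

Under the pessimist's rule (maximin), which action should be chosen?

A3

Row minima: A1=55, A2=125, A3=185, A4=70, A5=90
Best worst-case = 185 → A3.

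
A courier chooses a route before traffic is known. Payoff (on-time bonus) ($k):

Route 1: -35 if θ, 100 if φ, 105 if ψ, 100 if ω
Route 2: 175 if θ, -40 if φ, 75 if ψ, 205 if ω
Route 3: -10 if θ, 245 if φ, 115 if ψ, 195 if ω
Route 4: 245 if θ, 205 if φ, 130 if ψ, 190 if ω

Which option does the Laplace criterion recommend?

Row averages: Route 1=67.5, Route 2=103.75, Route 3=136.25, Route 4=192.5
Highest average = 192.5 → Route 4.

Route 4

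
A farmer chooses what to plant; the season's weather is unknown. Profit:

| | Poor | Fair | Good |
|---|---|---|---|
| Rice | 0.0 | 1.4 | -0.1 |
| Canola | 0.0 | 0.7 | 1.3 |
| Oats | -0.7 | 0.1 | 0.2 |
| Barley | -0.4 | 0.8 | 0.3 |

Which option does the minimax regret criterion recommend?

Canola

Column bests: Poor=0.0, Fair=1.4, Good=1.3.
Rice regrets: 0.0, 0.0, 1.4 → max 1.4
Canola regrets: 0.0, 0.7, 0.0 → max 0.7
Oats regrets: 0.7, 1.3, 1.1 → max 1.3
Barley regrets: 0.4, 0.6, 1.0 → max 1.0
Smallest max regret = 0.7 → Canola.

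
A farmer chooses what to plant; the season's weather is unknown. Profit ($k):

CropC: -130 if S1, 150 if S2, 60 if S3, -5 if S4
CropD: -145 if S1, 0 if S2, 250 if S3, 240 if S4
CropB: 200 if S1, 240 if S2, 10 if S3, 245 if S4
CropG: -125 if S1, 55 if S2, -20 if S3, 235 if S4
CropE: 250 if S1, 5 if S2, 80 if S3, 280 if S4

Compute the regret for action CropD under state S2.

240

Best payoff under S2 is 240.
Regret = 240 − 0 = 240.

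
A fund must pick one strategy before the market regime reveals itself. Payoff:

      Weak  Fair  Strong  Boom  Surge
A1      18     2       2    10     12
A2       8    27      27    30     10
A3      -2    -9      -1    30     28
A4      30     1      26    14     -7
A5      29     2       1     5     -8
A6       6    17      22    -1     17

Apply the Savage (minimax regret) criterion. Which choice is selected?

A2

Column bests: Weak=30, Fair=27, Strong=27, Boom=30, Surge=28.
A1 regrets: 12, 25, 25, 20, 16 → max 25
A2 regrets: 22, 0, 0, 0, 18 → max 22
A3 regrets: 32, 36, 28, 0, 0 → max 36
A4 regrets: 0, 26, 1, 16, 35 → max 35
A5 regrets: 1, 25, 26, 25, 36 → max 36
A6 regrets: 24, 10, 5, 31, 11 → max 31
Smallest max regret = 22 → A2.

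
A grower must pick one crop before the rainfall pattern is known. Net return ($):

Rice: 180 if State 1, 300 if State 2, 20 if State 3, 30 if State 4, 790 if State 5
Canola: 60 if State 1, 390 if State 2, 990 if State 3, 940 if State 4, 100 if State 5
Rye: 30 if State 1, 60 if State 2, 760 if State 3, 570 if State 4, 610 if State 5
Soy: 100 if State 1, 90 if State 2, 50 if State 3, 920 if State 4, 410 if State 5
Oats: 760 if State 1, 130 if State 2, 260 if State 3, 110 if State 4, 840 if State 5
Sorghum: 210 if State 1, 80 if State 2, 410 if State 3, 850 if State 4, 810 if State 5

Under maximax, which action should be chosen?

Row maxima: Rice=790, Canola=990, Rye=760, Soy=920, Oats=840, Sorghum=850
Best best-case = 990 → Canola.

Canola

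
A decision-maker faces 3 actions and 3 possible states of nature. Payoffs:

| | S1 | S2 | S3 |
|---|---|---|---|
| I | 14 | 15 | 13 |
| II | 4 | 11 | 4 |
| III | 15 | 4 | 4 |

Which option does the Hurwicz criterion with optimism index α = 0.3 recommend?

I

I: 0.3·15 + 0.7·13 = 13.6
II: 0.3·11 + 0.7·4 = 6.1
III: 0.3·15 + 0.7·4 = 7.3
Highest Hurwicz score = 13.6 → I.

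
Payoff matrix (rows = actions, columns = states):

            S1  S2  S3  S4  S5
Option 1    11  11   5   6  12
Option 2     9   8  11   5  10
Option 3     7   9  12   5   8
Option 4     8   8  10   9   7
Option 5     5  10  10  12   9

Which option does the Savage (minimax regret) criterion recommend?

Column bests: S1=11, S2=11, S3=12, S4=12, S5=12.
Option 1 regrets: 0, 0, 7, 6, 0 → max 7
Option 2 regrets: 2, 3, 1, 7, 2 → max 7
Option 3 regrets: 4, 2, 0, 7, 4 → max 7
Option 4 regrets: 3, 3, 2, 3, 5 → max 5
Option 5 regrets: 6, 1, 2, 0, 3 → max 6
Smallest max regret = 5 → Option 4.

Option 4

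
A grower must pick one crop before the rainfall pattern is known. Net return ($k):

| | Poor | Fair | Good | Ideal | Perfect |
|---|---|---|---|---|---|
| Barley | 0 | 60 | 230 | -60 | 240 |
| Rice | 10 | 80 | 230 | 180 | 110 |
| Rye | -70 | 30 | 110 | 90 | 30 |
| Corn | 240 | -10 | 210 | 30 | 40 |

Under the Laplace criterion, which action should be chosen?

Row averages: Barley=94, Rice=122, Rye=38, Corn=102
Highest average = 122 → Rice.

Rice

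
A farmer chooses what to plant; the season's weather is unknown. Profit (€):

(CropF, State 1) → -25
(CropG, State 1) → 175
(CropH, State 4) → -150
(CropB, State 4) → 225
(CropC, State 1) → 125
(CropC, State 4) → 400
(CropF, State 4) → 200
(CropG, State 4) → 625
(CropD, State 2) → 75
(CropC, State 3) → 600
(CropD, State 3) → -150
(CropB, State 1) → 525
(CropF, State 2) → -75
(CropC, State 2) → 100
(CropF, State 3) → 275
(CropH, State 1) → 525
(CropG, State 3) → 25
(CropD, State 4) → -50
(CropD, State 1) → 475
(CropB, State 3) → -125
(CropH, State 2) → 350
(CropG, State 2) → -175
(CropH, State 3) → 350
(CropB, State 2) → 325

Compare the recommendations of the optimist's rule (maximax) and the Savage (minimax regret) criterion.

maximax → CropG; minimax regret → CropC (disagree)

Row maxima: CropC=600, CropG=625, CropF=275, CropB=525, CropD=475, CropH=525
Best best-case = 625 → CropG.
Column bests: State 1=525, State 2=350, State 3=600, State 4=625.
CropC regrets: 400, 250, 0, 225 → max 400
CropG regrets: 350, 525, 575, 0 → max 575
CropF regrets: 550, 425, 325, 425 → max 550
CropB regrets: 0, 25, 725, 400 → max 725
CropD regrets: 50, 275, 750, 675 → max 750
CropH regrets: 0, 0, 250, 775 → max 775
Smallest max regret = 400 → CropC.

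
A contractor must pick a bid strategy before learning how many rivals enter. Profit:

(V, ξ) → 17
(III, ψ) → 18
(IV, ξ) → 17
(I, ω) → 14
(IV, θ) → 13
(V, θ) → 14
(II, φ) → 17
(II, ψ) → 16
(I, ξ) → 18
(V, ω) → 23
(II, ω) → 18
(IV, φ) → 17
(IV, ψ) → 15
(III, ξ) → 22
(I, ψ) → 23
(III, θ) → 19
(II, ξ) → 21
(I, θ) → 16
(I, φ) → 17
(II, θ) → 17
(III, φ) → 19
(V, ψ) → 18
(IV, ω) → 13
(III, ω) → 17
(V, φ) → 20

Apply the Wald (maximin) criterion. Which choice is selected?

III

Row minima: I=14, II=16, III=17, IV=13, V=14
Best worst-case = 17 → III.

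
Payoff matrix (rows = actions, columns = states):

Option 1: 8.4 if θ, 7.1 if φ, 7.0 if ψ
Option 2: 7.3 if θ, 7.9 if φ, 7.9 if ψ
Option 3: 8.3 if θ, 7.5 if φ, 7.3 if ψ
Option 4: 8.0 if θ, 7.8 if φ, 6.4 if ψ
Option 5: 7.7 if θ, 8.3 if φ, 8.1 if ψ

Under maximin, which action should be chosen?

Row minima: Option 1=7.0, Option 2=7.3, Option 3=7.3, Option 4=6.4, Option 5=7.7
Best worst-case = 7.7 → Option 5.

Option 5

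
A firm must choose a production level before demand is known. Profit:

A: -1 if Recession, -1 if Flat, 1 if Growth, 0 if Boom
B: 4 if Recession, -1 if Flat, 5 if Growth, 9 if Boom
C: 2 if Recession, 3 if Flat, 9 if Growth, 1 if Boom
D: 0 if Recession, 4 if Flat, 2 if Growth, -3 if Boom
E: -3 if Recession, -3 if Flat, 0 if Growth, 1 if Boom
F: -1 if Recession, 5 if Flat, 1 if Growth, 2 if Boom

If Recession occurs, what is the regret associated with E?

Best payoff under Recession is 4.
Regret = 4 − (-3) = 7.

7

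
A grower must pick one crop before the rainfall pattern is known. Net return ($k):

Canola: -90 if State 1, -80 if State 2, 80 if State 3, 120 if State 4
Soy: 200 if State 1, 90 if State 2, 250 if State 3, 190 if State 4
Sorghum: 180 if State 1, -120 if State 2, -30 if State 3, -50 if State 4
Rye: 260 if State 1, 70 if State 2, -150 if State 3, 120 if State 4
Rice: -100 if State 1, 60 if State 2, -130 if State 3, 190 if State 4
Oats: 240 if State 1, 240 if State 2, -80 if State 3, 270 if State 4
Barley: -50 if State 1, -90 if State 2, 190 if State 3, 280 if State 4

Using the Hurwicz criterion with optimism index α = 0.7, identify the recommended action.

Canola: 0.7·120 + 0.3·(-90) = 57
Soy: 0.7·250 + 0.3·90 = 202
Sorghum: 0.7·180 + 0.3·(-120) = 90
Rye: 0.7·260 + 0.3·(-150) = 137
Rice: 0.7·190 + 0.3·(-130) = 94
Oats: 0.7·270 + 0.3·(-80) = 165
Barley: 0.7·280 + 0.3·(-90) = 169
Highest Hurwicz score = 202 → Soy.

Soy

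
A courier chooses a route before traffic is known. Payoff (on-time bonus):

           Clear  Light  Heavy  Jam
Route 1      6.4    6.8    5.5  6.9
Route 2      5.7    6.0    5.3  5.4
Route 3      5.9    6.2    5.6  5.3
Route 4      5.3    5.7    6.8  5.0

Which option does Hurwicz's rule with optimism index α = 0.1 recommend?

Route 1: 0.1·6.9 + 0.9·5.5 = 5.64
Route 2: 0.1·6.0 + 0.9·5.3 = 5.37
Route 3: 0.1·6.2 + 0.9·5.3 = 5.39
Route 4: 0.1·6.8 + 0.9·5.0 = 5.18
Highest Hurwicz score = 5.64 → Route 1.

Route 1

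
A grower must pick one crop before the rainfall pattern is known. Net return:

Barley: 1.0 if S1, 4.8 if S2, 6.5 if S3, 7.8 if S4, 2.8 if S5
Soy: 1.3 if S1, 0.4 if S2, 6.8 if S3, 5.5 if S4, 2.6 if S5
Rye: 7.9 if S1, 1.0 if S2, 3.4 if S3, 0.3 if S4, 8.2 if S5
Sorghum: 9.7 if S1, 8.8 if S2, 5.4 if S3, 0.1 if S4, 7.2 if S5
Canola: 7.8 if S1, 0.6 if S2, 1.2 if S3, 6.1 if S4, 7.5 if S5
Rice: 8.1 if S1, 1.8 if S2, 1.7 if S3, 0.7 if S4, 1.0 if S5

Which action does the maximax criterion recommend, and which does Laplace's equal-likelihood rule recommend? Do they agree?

maximax → Sorghum; laplace → Sorghum (agree)

Row maxima: Barley=7.8, Soy=6.8, Rye=8.2, Sorghum=9.7, Canola=7.8, Rice=8.1
Best best-case = 9.7 → Sorghum.
Row averages: Barley=4.58, Soy=3.32, Rye=4.16, Sorghum=6.24, Canola=4.64, Rice=2.66
Highest average = 6.24 → Sorghum.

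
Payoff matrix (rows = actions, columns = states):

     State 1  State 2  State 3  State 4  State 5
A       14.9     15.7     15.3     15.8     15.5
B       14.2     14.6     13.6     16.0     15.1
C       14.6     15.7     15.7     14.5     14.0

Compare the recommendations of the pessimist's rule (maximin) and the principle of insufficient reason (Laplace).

maximin → A; laplace → A (agree)

Row minima: A=14.9, B=13.6, C=14.0
Best worst-case = 14.9 → A.
Row averages: A=15.44, B=14.7, C=14.9
Highest average = 15.44 → A.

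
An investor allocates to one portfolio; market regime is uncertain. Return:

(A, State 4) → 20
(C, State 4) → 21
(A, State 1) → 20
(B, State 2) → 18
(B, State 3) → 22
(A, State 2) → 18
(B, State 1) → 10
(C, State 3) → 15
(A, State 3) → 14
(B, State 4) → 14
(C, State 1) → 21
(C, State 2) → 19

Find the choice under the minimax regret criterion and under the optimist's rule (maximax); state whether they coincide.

Column bests: State 1=21, State 2=19, State 3=22, State 4=21.
A regrets: 1, 1, 8, 1 → max 8
B regrets: 11, 1, 0, 7 → max 11
C regrets: 0, 0, 7, 0 → max 7
Smallest max regret = 7 → C.
Row maxima: A=20, B=22, C=21
Best best-case = 22 → B.

minimax regret → C; maximax → B (disagree)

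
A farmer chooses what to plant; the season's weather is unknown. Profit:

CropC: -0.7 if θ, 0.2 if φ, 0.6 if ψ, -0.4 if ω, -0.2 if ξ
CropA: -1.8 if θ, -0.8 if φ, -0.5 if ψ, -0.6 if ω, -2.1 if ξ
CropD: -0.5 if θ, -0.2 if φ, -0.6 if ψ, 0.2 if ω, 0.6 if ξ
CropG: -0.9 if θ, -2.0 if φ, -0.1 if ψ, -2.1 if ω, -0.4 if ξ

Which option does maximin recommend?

Row minima: CropC=-0.7, CropA=-2.1, CropD=-0.6, CropG=-2.1
Best worst-case = -0.6 → CropD.

CropD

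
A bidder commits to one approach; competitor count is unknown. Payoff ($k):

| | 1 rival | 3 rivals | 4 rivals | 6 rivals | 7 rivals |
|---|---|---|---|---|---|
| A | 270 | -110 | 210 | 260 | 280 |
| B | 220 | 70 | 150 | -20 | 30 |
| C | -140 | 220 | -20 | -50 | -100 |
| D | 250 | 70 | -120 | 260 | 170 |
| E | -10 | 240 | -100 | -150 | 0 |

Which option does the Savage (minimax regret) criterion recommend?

B

Column bests: 1 rival=270, 3 rivals=240, 4 rivals=210, 6 rivals=260, 7 rivals=280.
A regrets: 0, 350, 0, 0, 0 → max 350
B regrets: 50, 170, 60, 280, 250 → max 280
C regrets: 410, 20, 230, 310, 380 → max 410
D regrets: 20, 170, 330, 0, 110 → max 330
E regrets: 280, 0, 310, 410, 280 → max 410
Smallest max regret = 280 → B.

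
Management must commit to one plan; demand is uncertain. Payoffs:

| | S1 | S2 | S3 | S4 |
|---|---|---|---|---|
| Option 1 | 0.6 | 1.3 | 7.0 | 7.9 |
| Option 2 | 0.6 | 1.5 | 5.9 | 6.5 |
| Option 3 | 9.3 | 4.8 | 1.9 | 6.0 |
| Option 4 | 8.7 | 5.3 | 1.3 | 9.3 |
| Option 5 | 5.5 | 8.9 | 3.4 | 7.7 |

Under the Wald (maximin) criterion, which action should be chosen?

Row minima: Option 1=0.6, Option 2=0.6, Option 3=1.9, Option 4=1.3, Option 5=3.4
Best worst-case = 3.4 → Option 5.

Option 5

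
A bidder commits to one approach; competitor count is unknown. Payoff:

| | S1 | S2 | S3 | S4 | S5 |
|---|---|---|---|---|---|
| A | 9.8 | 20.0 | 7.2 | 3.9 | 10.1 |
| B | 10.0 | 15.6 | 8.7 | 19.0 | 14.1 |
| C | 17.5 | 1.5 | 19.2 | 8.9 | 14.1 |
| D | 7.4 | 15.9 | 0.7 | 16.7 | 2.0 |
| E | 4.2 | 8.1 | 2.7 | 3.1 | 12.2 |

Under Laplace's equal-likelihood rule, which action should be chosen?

B

Row averages: A=10.2, B=13.48, C=12.24, D=8.54, E=6.06
Highest average = 13.48 → B.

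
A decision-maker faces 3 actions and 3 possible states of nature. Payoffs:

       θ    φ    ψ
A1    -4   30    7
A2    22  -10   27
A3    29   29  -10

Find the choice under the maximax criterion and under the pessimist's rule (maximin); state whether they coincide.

maximax → A1; maximin → A1 (agree)

Row maxima: A1=30, A2=27, A3=29
Best best-case = 30 → A1.
Row minima: A1=-4, A2=-10, A3=-10
Best worst-case = -4 → A1.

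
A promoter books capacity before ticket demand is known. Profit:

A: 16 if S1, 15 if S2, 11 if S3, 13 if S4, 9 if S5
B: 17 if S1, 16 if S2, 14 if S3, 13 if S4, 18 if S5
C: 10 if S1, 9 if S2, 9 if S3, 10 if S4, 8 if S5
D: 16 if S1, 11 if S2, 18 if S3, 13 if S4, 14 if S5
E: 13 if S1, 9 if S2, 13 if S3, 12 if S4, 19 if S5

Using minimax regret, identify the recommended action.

Column bests: S1=17, S2=16, S3=18, S4=13, S5=19.
A regrets: 1, 1, 7, 0, 10 → max 10
B regrets: 0, 0, 4, 0, 1 → max 4
C regrets: 7, 7, 9, 3, 11 → max 11
D regrets: 1, 5, 0, 0, 5 → max 5
E regrets: 4, 7, 5, 1, 0 → max 7
Smallest max regret = 4 → B.

B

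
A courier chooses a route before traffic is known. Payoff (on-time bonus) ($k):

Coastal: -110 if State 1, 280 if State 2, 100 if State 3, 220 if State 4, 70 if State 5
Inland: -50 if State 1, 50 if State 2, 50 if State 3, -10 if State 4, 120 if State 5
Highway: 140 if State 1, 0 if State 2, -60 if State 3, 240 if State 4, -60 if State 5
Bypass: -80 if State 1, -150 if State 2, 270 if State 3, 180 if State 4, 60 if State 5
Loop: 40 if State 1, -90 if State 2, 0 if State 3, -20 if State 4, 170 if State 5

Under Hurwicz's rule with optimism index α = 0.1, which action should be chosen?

Coastal: 0.1·280 + 0.9·(-110) = -71
Inland: 0.1·120 + 0.9·(-50) = -33
Highway: 0.1·240 + 0.9·(-60) = -30
Bypass: 0.1·270 + 0.9·(-150) = -108
Loop: 0.1·170 + 0.9·(-90) = -64
Highest Hurwicz score = -30 → Highway.

Highway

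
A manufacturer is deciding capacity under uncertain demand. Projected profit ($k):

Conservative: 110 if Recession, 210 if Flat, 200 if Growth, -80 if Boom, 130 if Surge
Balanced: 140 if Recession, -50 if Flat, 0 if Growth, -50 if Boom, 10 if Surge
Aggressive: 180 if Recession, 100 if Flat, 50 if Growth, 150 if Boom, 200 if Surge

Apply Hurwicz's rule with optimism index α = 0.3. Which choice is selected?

Aggressive

Conservative: 0.3·210 + 0.7·(-80) = 7
Balanced: 0.3·140 + 0.7·(-50) = 7
Aggressive: 0.3·200 + 0.7·50 = 95
Highest Hurwicz score = 95 → Aggressive.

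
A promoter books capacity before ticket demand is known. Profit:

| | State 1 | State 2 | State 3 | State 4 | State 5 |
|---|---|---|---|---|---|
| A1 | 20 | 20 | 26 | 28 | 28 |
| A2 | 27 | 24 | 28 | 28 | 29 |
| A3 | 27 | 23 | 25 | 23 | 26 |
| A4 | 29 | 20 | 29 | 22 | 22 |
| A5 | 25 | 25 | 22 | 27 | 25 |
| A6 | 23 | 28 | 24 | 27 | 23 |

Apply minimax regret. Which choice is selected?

A2

Column bests: State 1=29, State 2=28, State 3=29, State 4=28, State 5=29.
A1 regrets: 9, 8, 3, 0, 1 → max 9
A2 regrets: 2, 4, 1, 0, 0 → max 4
A3 regrets: 2, 5, 4, 5, 3 → max 5
A4 regrets: 0, 8, 0, 6, 7 → max 8
A5 regrets: 4, 3, 7, 1, 4 → max 7
A6 regrets: 6, 0, 5, 1, 6 → max 6
Smallest max regret = 4 → A2.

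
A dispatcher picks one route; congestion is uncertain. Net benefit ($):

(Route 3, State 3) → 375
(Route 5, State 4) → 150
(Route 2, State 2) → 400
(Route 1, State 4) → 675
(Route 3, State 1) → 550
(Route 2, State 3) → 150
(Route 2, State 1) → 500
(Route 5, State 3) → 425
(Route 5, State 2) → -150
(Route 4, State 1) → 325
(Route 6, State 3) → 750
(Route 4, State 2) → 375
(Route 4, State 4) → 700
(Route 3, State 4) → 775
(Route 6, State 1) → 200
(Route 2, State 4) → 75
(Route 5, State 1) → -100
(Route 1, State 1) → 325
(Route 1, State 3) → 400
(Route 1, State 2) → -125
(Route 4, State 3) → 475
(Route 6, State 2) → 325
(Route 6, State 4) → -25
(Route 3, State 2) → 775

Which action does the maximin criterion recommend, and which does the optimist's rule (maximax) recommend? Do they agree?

maximin → Route 3; maximax → Route 3 (agree)

Row minima: Route 1=-125, Route 2=75, Route 3=375, Route 4=325, Route 5=-150, Route 6=-25
Best worst-case = 375 → Route 3.
Row maxima: Route 1=675, Route 2=500, Route 3=775, Route 4=700, Route 5=425, Route 6=750
Best best-case = 775 → Route 3.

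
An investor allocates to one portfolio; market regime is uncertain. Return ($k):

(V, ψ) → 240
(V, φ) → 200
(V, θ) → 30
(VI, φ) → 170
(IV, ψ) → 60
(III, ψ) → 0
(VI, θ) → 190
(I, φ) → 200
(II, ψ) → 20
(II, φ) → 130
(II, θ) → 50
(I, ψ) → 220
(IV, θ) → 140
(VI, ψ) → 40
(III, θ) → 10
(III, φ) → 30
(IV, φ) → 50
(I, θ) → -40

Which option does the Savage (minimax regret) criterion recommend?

V

Column bests: θ=190, φ=200, ψ=240.
I regrets: 230, 0, 20 → max 230
II regrets: 140, 70, 220 → max 220
III regrets: 180, 170, 240 → max 240
IV regrets: 50, 150, 180 → max 180
V regrets: 160, 0, 0 → max 160
VI regrets: 0, 30, 200 → max 200
Smallest max regret = 160 → V.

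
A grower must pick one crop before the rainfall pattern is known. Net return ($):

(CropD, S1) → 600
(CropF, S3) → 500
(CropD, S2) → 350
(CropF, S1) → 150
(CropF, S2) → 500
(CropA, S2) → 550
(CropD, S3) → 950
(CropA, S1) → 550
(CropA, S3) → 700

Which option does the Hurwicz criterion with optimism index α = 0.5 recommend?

CropD: 0.5·950 + 0.5·350 = 650
CropA: 0.5·700 + 0.5·550 = 625
CropF: 0.5·500 + 0.5·150 = 325
Highest Hurwicz score = 650 → CropD.

CropD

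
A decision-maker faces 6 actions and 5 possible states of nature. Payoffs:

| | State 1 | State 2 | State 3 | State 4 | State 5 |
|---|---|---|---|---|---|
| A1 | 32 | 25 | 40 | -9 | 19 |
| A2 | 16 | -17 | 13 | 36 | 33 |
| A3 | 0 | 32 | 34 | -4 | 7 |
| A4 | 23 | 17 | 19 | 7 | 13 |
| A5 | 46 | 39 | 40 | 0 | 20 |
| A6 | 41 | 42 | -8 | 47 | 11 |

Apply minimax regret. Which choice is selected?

A4

Column bests: State 1=46, State 2=42, State 3=40, State 4=47, State 5=33.
A1 regrets: 14, 17, 0, 56, 14 → max 56
A2 regrets: 30, 59, 27, 11, 0 → max 59
A3 regrets: 46, 10, 6, 51, 26 → max 51
A4 regrets: 23, 25, 21, 40, 20 → max 40
A5 regrets: 0, 3, 0, 47, 13 → max 47
A6 regrets: 5, 0, 48, 0, 22 → max 48
Smallest max regret = 40 → A4.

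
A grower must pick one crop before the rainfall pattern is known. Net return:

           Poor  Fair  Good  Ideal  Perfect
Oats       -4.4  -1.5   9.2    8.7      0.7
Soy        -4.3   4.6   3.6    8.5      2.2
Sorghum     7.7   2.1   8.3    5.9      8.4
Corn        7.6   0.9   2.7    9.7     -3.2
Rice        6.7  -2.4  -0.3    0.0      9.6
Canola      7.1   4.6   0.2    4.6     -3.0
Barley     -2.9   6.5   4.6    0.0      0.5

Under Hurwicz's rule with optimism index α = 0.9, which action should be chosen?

Oats: 0.9·9.2 + 0.1·(-4.4) = 7.84
Soy: 0.9·8.5 + 0.1·(-4.3) = 7.22
Sorghum: 0.9·8.4 + 0.1·2.1 = 7.77
Corn: 0.9·9.7 + 0.1·(-3.2) = 8.41
Rice: 0.9·9.6 + 0.1·(-2.4) = 8.4
Canola: 0.9·7.1 + 0.1·(-3.0) = 6.09
Barley: 0.9·6.5 + 0.1·(-2.9) = 5.56
Highest Hurwicz score = 8.41 → Corn.

Corn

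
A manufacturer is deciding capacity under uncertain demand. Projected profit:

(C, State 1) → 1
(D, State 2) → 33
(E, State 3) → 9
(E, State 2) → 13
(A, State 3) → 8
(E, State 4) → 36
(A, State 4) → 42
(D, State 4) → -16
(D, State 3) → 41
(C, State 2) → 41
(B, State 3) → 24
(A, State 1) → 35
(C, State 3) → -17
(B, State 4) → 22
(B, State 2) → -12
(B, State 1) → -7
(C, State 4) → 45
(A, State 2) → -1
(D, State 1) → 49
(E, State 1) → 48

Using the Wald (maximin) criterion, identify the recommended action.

Row minima: A=-1, B=-12, C=-17, D=-16, E=9
Best worst-case = 9 → E.

E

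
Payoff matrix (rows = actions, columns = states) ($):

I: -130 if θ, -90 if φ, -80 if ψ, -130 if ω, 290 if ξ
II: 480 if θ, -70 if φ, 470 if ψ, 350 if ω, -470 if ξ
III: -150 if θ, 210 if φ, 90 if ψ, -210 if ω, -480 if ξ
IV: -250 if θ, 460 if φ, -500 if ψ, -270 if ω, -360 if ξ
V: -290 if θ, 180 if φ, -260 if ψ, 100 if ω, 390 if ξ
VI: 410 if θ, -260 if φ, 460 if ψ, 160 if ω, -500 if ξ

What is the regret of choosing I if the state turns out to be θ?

Best payoff under θ is 480.
Regret = 480 − (-130) = 610.

610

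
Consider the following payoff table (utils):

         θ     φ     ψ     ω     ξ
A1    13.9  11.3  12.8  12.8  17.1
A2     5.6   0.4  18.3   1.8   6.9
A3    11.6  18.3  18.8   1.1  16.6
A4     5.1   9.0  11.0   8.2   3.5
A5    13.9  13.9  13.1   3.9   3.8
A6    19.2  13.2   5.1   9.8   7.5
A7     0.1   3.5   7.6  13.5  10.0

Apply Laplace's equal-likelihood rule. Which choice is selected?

A1

Row averages: A1=13.58, A2=6.6, A3=13.28, A4=7.36, A5=9.72, A6=10.96, A7=6.94
Highest average = 13.58 → A1.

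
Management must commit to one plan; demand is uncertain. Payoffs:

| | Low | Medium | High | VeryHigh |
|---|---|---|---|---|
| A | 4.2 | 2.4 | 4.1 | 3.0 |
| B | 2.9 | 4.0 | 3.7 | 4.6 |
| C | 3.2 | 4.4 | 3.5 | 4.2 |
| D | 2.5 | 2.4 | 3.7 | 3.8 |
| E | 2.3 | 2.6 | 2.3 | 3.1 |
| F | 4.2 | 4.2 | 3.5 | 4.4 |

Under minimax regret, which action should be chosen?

Column bests: Low=4.2, Medium=4.4, High=4.1, VeryHigh=4.6.
A regrets: 0.0, 2.0, 0.0, 1.6 → max 2.0
B regrets: 1.3, 0.4, 0.4, 0.0 → max 1.3
C regrets: 1.0, 0.0, 0.6, 0.4 → max 1.0
D regrets: 1.7, 2.0, 0.4, 0.8 → max 2.0
E regrets: 1.9, 1.8, 1.8, 1.5 → max 1.9
F regrets: 0.0, 0.2, 0.6, 0.2 → max 0.6
Smallest max regret = 0.6 → F.

F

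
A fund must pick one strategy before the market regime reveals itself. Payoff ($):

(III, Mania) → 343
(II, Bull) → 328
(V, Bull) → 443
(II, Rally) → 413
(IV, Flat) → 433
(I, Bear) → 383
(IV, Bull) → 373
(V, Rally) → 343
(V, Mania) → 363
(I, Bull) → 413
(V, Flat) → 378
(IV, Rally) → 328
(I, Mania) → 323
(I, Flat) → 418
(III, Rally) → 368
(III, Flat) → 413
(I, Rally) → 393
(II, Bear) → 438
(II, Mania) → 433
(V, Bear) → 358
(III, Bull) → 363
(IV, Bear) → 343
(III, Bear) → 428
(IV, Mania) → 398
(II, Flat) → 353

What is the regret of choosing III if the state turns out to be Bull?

Best payoff under Bull is 443.
Regret = 443 − 363 = 80.

80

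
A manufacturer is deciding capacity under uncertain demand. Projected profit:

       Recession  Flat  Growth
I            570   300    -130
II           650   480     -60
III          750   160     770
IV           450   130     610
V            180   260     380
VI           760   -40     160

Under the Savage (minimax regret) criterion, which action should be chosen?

III

Column bests: Recession=760, Flat=480, Growth=770.
I regrets: 190, 180, 900 → max 900
II regrets: 110, 0, 830 → max 830
III regrets: 10, 320, 0 → max 320
IV regrets: 310, 350, 160 → max 350
V regrets: 580, 220, 390 → max 580
VI regrets: 0, 520, 610 → max 610
Smallest max regret = 320 → III.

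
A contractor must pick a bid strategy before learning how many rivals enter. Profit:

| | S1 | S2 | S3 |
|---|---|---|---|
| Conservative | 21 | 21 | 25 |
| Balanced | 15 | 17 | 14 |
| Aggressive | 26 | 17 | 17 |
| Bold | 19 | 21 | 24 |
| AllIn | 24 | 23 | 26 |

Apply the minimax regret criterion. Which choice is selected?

AllIn

Column bests: S1=26, S2=23, S3=26.
Conservative regrets: 5, 2, 1 → max 5
Balanced regrets: 11, 6, 12 → max 12
Aggressive regrets: 0, 6, 9 → max 9
Bold regrets: 7, 2, 2 → max 7
AllIn regrets: 2, 0, 0 → max 2
Smallest max regret = 2 → AllIn.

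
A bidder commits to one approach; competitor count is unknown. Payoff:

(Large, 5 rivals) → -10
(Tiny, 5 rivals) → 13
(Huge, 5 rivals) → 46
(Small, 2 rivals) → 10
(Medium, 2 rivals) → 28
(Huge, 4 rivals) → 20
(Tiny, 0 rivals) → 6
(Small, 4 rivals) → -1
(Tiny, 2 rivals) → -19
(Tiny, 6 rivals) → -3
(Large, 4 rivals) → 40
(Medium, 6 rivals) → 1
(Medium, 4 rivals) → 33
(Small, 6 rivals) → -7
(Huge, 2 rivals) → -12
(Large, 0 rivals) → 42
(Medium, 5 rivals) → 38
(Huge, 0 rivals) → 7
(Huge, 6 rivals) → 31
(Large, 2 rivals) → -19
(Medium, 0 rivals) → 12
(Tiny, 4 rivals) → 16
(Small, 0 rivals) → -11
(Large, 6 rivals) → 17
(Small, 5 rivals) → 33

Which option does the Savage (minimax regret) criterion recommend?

Medium

Column bests: 0 rivals=42, 2 rivals=28, 4 rivals=40, 5 rivals=46, 6 rivals=31.
Tiny regrets: 36, 47, 24, 33, 34 → max 47
Small regrets: 53, 18, 41, 13, 38 → max 53
Medium regrets: 30, 0, 7, 8, 30 → max 30
Large regrets: 0, 47, 0, 56, 14 → max 56
Huge regrets: 35, 40, 20, 0, 0 → max 40
Smallest max regret = 30 → Medium.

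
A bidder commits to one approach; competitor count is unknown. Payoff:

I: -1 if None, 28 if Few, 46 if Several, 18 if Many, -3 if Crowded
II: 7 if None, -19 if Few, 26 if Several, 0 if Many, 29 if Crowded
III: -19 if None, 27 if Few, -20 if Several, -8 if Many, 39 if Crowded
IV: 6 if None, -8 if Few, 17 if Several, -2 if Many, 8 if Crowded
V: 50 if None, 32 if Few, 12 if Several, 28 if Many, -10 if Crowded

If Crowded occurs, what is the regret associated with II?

10

Best payoff under Crowded is 39.
Regret = 39 − 29 = 10.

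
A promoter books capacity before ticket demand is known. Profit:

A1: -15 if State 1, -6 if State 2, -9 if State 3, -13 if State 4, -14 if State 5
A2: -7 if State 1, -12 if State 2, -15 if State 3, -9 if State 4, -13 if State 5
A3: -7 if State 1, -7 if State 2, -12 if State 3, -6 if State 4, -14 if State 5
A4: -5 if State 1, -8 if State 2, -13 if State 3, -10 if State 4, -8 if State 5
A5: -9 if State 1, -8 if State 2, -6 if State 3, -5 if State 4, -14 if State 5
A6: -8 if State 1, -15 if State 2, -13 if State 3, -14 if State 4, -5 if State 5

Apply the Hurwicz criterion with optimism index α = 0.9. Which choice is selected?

A1: 0.9·(-6) + 0.1·(-15) = -6.9
A2: 0.9·(-7) + 0.1·(-15) = -7.8
A3: 0.9·(-6) + 0.1·(-14) = -6.8
A4: 0.9·(-5) + 0.1·(-13) = -5.8
A5: 0.9·(-5) + 0.1·(-14) = -5.9
A6: 0.9·(-5) + 0.1·(-15) = -6
Highest Hurwicz score = -5.8 → A4.

A4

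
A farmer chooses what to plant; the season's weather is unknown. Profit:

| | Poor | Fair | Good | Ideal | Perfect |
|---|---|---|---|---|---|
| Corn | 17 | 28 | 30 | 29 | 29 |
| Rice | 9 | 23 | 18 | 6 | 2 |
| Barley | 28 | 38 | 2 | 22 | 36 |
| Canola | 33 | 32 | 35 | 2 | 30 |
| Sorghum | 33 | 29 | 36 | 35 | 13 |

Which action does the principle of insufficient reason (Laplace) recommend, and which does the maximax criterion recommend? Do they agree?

Row averages: Corn=26.6, Rice=11.6, Barley=25.2, Canola=26.4, Sorghum=29.2
Highest average = 29.2 → Sorghum.
Row maxima: Corn=30, Rice=23, Barley=38, Canola=35, Sorghum=36
Best best-case = 38 → Barley.

laplace → Sorghum; maximax → Barley (disagree)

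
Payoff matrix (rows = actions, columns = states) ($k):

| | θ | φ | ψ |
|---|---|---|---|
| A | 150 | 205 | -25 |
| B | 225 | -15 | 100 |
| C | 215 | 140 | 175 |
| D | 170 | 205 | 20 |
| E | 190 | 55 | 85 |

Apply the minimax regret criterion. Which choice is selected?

Column bests: θ=225, φ=205, ψ=175.
A regrets: 75, 0, 200 → max 200
B regrets: 0, 220, 75 → max 220
C regrets: 10, 65, 0 → max 65
D regrets: 55, 0, 155 → max 155
E regrets: 35, 150, 90 → max 150
Smallest max regret = 65 → C.

C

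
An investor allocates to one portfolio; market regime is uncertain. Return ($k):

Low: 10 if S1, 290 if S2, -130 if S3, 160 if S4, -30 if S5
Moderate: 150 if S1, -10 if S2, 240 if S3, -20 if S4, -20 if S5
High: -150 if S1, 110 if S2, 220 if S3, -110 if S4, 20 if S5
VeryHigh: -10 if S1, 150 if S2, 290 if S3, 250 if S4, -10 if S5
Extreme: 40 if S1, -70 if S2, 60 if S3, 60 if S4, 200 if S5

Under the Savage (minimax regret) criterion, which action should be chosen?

Column bests: S1=150, S2=290, S3=290, S4=250, S5=200.
Low regrets: 140, 0, 420, 90, 230 → max 420
Moderate regrets: 0, 300, 50, 270, 220 → max 300
High regrets: 300, 180, 70, 360, 180 → max 360
VeryHigh regrets: 160, 140, 0, 0, 210 → max 210
Extreme regrets: 110, 360, 230, 190, 0 → max 360
Smallest max regret = 210 → VeryHigh.

VeryHigh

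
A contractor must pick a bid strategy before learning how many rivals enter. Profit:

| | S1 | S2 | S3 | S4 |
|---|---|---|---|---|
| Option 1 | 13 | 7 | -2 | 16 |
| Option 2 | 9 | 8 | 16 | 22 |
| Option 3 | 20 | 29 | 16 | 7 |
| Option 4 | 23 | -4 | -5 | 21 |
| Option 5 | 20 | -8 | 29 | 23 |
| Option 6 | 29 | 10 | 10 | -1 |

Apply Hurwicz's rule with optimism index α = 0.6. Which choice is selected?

Option 1: 0.6·16 + 0.4·(-2) = 8.8
Option 2: 0.6·22 + 0.4·8 = 16.4
Option 3: 0.6·29 + 0.4·7 = 20.2
Option 4: 0.6·23 + 0.4·(-5) = 11.8
Option 5: 0.6·29 + 0.4·(-8) = 14.2
Option 6: 0.6·29 + 0.4·(-1) = 17
Highest Hurwicz score = 20.2 → Option 3.

Option 3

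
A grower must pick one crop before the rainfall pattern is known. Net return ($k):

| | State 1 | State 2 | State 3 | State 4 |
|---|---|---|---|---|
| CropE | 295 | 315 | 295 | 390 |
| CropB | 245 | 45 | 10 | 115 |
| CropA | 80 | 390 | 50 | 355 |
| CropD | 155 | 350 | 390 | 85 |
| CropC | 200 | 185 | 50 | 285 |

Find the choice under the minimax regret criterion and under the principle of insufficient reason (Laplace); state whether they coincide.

Column bests: State 1=295, State 2=390, State 3=390, State 4=390.
CropE regrets: 0, 75, 95, 0 → max 95
CropB regrets: 50, 345, 380, 275 → max 380
CropA regrets: 215, 0, 340, 35 → max 340
CropD regrets: 140, 40, 0, 305 → max 305
CropC regrets: 95, 205, 340, 105 → max 340
Smallest max regret = 95 → CropE.
Row averages: CropE=323.75, CropB=103.75, CropA=218.75, CropD=245, CropC=180
Highest average = 323.75 → CropE.

minimax regret → CropE; laplace → CropE (agree)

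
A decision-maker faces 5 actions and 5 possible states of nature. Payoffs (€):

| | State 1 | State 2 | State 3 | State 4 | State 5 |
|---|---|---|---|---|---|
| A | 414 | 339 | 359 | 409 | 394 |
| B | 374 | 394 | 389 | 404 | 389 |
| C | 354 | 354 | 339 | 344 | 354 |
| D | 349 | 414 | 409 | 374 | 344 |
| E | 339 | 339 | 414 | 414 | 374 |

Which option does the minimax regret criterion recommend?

B

Column bests: State 1=414, State 2=414, State 3=414, State 4=414, State 5=394.
A regrets: 0, 75, 55, 5, 0 → max 75
B regrets: 40, 20, 25, 10, 5 → max 40
C regrets: 60, 60, 75, 70, 40 → max 75
D regrets: 65, 0, 5, 40, 50 → max 65
E regrets: 75, 75, 0, 0, 20 → max 75
Smallest max regret = 40 → B.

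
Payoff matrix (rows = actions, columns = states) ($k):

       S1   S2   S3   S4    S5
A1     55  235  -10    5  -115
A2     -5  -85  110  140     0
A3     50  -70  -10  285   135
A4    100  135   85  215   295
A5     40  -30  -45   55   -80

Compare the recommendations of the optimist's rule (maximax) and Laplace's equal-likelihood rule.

maximax → A4; laplace → A4 (agree)

Row maxima: A1=235, A2=140, A3=285, A4=295, A5=55
Best best-case = 295 → A4.
Row averages: A1=34, A2=32, A3=78, A4=166, A5=-12
Highest average = 166 → A4.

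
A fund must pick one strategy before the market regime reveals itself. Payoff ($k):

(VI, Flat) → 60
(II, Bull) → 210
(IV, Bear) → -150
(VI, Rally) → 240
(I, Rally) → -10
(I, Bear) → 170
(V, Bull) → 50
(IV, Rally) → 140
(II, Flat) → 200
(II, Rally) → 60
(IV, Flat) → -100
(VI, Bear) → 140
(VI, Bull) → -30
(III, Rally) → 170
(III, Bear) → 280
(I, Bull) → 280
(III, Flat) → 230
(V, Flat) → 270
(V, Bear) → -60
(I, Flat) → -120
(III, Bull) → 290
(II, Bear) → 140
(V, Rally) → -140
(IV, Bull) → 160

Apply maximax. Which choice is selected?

III

Row maxima: I=280, II=210, III=290, IV=160, V=270, VI=240
Best best-case = 290 → III.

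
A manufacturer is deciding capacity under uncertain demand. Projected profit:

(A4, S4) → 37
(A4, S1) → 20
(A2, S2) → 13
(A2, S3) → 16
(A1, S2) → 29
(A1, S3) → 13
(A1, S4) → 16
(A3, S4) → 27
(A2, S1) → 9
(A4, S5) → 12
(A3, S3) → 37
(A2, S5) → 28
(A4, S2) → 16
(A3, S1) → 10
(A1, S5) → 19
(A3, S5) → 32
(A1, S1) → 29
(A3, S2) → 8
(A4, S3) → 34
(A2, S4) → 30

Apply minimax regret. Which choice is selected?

A4

Column bests: S1=29, S2=29, S3=37, S4=37, S5=32.
A1 regrets: 0, 0, 24, 21, 13 → max 24
A2 regrets: 20, 16, 21, 7, 4 → max 21
A3 regrets: 19, 21, 0, 10, 0 → max 21
A4 regrets: 9, 13, 3, 0, 20 → max 20
Smallest max regret = 20 → A4.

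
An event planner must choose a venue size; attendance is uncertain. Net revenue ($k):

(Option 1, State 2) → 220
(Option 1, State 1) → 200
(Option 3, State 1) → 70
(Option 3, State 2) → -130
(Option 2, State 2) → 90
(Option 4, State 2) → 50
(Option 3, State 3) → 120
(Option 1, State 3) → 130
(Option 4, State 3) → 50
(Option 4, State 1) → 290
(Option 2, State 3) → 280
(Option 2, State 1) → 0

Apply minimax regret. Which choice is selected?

Column bests: State 1=290, State 2=220, State 3=280.
Option 1 regrets: 90, 0, 150 → max 150
Option 2 regrets: 290, 130, 0 → max 290
Option 3 regrets: 220, 350, 160 → max 350
Option 4 regrets: 0, 170, 230 → max 230
Smallest max regret = 150 → Option 1.

Option 1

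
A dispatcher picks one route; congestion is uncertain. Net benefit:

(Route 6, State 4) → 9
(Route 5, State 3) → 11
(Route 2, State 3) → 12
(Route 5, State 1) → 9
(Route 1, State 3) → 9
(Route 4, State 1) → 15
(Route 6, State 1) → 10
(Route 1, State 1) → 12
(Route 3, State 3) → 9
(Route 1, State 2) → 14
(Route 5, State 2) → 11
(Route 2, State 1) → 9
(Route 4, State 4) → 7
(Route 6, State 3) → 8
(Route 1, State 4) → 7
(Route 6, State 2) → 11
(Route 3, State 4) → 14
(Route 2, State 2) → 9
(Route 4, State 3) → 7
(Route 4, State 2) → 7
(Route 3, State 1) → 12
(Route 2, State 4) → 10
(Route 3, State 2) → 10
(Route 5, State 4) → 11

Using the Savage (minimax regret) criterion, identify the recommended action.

Column bests: State 1=15, State 2=14, State 3=12, State 4=14.
Route 1 regrets: 3, 0, 3, 7 → max 7
Route 2 regrets: 6, 5, 0, 4 → max 6
Route 3 regrets: 3, 4, 3, 0 → max 4
Route 4 regrets: 0, 7, 5, 7 → max 7
Route 5 regrets: 6, 3, 1, 3 → max 6
Route 6 regrets: 5, 3, 4, 5 → max 5
Smallest max regret = 4 → Route 3.

Route 3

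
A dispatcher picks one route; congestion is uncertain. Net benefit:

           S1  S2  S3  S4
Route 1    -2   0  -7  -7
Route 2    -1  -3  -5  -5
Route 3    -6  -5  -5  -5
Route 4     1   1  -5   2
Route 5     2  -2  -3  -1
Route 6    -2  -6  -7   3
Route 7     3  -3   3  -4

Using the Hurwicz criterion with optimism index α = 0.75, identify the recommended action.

Route 1: 0.75·0 + 0.25·(-7) = -1.75
Route 2: 0.75·(-1) + 0.25·(-5) = -2
Route 3: 0.75·(-5) + 0.25·(-6) = -5.25
Route 4: 0.75·2 + 0.25·(-5) = 0.25
Route 5: 0.75·2 + 0.25·(-3) = 0.75
Route 6: 0.75·3 + 0.25·(-7) = 0.5
Route 7: 0.75·3 + 0.25·(-4) = 1.25
Highest Hurwicz score = 1.25 → Route 7.

Route 7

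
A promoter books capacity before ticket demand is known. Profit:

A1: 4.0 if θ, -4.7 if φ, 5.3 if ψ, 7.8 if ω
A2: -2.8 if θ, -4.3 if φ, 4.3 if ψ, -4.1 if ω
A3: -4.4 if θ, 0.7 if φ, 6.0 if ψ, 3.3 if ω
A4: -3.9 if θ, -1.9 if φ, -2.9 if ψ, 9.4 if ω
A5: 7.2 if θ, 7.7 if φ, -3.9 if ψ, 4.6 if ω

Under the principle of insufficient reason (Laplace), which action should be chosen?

Row averages: A1=3.1, A2=-1.725, A3=1.4, A4=0.175, A5=3.9
Highest average = 3.9 → A5.

A5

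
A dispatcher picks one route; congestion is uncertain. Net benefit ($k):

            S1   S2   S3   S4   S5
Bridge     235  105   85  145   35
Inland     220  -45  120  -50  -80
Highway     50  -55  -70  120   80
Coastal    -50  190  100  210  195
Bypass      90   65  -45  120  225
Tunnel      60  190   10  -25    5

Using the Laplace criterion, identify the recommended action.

Row averages: Bridge=121, Inland=33, Highway=25, Coastal=129, Bypass=91, Tunnel=48
Highest average = 129 → Coastal.

Coastal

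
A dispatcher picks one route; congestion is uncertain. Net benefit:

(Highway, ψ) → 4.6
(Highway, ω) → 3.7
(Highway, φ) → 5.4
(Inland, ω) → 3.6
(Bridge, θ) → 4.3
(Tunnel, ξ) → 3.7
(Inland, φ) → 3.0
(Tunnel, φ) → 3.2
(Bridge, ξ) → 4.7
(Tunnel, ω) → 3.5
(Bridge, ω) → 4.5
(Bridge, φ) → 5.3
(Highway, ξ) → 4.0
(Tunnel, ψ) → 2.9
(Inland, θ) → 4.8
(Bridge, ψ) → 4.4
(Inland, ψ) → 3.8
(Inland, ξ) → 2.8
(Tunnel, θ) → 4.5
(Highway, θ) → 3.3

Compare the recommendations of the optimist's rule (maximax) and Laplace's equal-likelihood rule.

maximax → Highway; laplace → Bridge (disagree)

Row maxima: Tunnel=4.5, Inland=4.8, Bridge=5.3, Highway=5.4
Best best-case = 5.4 → Highway.
Row averages: Tunnel=3.56, Inland=3.6, Bridge=4.64, Highway=4.2
Highest average = 4.64 → Bridge.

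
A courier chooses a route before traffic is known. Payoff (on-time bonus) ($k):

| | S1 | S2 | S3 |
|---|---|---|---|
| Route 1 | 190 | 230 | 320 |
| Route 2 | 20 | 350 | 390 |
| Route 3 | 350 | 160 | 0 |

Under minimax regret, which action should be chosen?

Column bests: S1=350, S2=350, S3=390.
Route 1 regrets: 160, 120, 70 → max 160
Route 2 regrets: 330, 0, 0 → max 330
Route 3 regrets: 0, 190, 390 → max 390
Smallest max regret = 160 → Route 1.

Route 1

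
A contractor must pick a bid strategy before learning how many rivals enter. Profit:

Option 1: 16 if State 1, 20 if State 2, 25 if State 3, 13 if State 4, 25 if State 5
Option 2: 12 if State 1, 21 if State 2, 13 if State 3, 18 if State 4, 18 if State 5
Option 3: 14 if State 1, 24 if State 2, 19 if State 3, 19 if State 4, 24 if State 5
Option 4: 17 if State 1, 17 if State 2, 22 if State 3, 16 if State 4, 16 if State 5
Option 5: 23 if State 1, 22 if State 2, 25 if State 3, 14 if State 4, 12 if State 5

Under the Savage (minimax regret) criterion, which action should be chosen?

Option 1

Column bests: State 1=23, State 2=24, State 3=25, State 4=19, State 5=25.
Option 1 regrets: 7, 4, 0, 6, 0 → max 7
Option 2 regrets: 11, 3, 12, 1, 7 → max 12
Option 3 regrets: 9, 0, 6, 0, 1 → max 9
Option 4 regrets: 6, 7, 3, 3, 9 → max 9
Option 5 regrets: 0, 2, 0, 5, 13 → max 13
Smallest max regret = 7 → Option 1.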